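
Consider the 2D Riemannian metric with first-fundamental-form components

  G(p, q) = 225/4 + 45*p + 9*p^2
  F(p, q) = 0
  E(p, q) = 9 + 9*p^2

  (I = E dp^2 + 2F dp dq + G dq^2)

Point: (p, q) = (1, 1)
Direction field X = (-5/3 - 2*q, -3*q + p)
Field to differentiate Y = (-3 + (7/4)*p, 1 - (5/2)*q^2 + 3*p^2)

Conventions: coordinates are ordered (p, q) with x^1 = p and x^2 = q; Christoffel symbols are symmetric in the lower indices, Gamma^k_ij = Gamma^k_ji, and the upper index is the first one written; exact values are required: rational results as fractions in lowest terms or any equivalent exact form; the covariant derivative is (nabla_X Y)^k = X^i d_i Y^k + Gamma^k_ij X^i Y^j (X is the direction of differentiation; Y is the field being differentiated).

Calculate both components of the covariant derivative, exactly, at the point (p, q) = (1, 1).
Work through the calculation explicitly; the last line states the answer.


E = 18, F = 0, G = 441/4 at the point
E_p = 18, E_q = 0, F_p = 0, F_q = 0, G_p = 63, G_q = 0
EG - F^2 = 3969/2;  g^inv = (2/3969) * [[441/4, 0], [0, 18]]
first-kind symbols [ij,l] = (1/2)(d_i g_jl + d_j g_il - d_l g_ij): [pp,p] = E_p/2 = 9, [pp,q] = F_p - E_q/2 = 0, [pq,p] = E_q/2 = 0, [pq,q] = G_p/2 = 63/2, [qq,p] = F_q - G_p/2 = -63/2, [qq,q] = G_q/2 = 0
Gamma^p_ij = (G*[ij,p] - F*[ij,q])/(EG - F^2), Gamma^q_ij = (E*[ij,q] - F*[ij,p])/(EG - F^2)
Gamma_ppp = 1/2, Gamma_ppq = 0, Gamma_pqq = -7/4, Gamma_qpp = 0, Gamma_qpq = 2/7, Gamma_qqq = 0
X = (-11/3, -2), Y = (-5/4, 3/2) at the point

Answer: (nabla_X Y)^p = 9/8, (nabla_X Y)^q = -90/7


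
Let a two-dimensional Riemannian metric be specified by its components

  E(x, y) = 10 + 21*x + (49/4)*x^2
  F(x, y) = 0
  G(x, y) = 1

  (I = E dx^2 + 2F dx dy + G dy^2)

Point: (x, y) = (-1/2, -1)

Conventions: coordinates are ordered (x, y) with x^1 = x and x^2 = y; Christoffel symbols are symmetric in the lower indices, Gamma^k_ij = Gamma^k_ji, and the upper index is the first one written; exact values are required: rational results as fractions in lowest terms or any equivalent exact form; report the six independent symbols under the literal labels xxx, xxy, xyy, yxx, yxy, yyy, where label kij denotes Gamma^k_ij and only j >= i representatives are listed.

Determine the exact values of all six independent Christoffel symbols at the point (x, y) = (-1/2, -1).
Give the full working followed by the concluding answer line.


E = 41/16, F = 0, G = 1 at the point
E_x = 35/4, E_y = 0, F_x = 0, F_y = 0, G_x = 0, G_y = 0
EG - F^2 = 41/16;  g^inv = (16/41) * [[1, 0], [0, 41/16]]
first-kind symbols [ij,l] = (1/2)(d_i g_jl + d_j g_il - d_l g_ij): [xx,x] = E_x/2 = 35/8, [xx,y] = F_x - E_y/2 = 0, [xy,x] = E_y/2 = 0, [xy,y] = G_x/2 = 0, [yy,x] = F_y - G_x/2 = 0, [yy,y] = G_y/2 = 0
Gamma^x_ij = (G*[ij,x] - F*[ij,y])/(EG - F^2), Gamma^y_ij = (E*[ij,y] - F*[ij,x])/(EG - F^2)

Answer: Gamma_xxx = 70/41, Gamma_xxy = 0, Gamma_xyy = 0, Gamma_yxx = 0, Gamma_yxy = 0, Gamma_yyy = 0


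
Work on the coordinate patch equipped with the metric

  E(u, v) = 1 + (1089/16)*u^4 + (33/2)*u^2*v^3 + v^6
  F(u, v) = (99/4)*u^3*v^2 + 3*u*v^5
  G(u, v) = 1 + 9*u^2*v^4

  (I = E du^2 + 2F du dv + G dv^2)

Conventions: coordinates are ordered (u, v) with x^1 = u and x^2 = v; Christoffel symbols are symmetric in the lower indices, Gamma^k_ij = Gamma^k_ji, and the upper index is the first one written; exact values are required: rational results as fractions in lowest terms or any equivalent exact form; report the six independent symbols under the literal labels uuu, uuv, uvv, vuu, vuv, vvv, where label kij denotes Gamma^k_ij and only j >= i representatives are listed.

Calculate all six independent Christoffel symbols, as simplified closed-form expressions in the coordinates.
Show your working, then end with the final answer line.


E = 1 + (1089/16)*u^4 + (33/2)*u^2*v^3 + v^6; F = (99/4)*u^3*v^2 + 3*u*v^5; G = 1 + 9*u^2*v^4
Gamma^k_ij = (1/2) g^{kl} (d_i g_jl + d_j g_il - d_l g_ij), with g^inv = (1/(EG-F^2)) [[G, -F], [-F, E]]
first partials: E_u = (1089/4)*u^3 + 33*u*v^3, E_v = (99/2)*u^2*v^2 + 6*v^5, F_u = (297/4)*u^2*v^2 + 3*v^5, F_v = (99/2)*u^3*v + 15*u*v^4, G_u = 18*u*v^4, G_v = 36*u^2*v^3
D = EG - F^2 = 1 + (1089/16)*u^4 + (33/2)*u^2*v^3 + v^6 + 9*u^2*v^4
expanded: Gamma^u_uu = (G E_u - 2F F_u + F E_v)/(2D), Gamma^u_uv = (G E_v - F G_u)/(2D), Gamma^u_vv = (2G F_v - G G_u - F G_v)/(2D), Gamma^v_uu = (2E F_u - E E_v - F E_u)/(2D), Gamma^v_uv = (E G_u - F E_v)/(2D), Gamma^v_vv = (E G_v - 2F F_v + F G_u)/(2D); substitute and cancel common factors

Answer: Gamma_uuu = (2178*u^3 + 264*u*v^3)/(1089*u^4 + 144*u^2*v^4 + 264*u^2*v^3 + 16*v^6 + 16), Gamma_uuv = (396*u^2*v^2 + 48*v^5)/(1089*u^4 + 144*u^2*v^4 + 264*u^2*v^3 + 16*v^6 + 16), Gamma_uvv = (792*u^3*v + 96*u*v^4)/(1089*u^4 + 144*u^2*v^4 + 264*u^2*v^3 + 16*v^6 + 16), Gamma_vuu = 792*u^2*v^2/(1089*u^4 + 144*u^2*v^4 + 264*u^2*v^3 + 16*v^6 + 16), Gamma_vuv = 144*u*v^4/(1089*u^4 + 144*u^2*v^4 + 264*u^2*v^3 + 16*v^6 + 16), Gamma_vvv = 288*u^2*v^3/(1089*u^4 + 144*u^2*v^4 + 264*u^2*v^3 + 16*v^6 + 16)


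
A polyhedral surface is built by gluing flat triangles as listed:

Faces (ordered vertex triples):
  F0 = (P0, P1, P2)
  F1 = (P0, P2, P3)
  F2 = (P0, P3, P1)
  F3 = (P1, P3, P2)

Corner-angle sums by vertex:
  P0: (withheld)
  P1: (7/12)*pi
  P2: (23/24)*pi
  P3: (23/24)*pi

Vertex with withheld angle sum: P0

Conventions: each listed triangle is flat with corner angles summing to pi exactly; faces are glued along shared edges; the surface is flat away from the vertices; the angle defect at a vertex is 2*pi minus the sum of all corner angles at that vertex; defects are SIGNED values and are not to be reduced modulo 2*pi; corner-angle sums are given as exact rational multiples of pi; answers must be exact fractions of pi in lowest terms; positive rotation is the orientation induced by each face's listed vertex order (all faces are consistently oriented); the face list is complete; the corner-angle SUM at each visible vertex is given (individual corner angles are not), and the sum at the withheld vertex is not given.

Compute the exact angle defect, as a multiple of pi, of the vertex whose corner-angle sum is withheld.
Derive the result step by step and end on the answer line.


V = 4, E = 6, F = 4; chi = V - E + F = 2
Gauss-Bonnet: total defect = 2*pi*chi = 4*pi; visible defects sum to (7/2)*pi

Answer: defect(P0) = pi/2


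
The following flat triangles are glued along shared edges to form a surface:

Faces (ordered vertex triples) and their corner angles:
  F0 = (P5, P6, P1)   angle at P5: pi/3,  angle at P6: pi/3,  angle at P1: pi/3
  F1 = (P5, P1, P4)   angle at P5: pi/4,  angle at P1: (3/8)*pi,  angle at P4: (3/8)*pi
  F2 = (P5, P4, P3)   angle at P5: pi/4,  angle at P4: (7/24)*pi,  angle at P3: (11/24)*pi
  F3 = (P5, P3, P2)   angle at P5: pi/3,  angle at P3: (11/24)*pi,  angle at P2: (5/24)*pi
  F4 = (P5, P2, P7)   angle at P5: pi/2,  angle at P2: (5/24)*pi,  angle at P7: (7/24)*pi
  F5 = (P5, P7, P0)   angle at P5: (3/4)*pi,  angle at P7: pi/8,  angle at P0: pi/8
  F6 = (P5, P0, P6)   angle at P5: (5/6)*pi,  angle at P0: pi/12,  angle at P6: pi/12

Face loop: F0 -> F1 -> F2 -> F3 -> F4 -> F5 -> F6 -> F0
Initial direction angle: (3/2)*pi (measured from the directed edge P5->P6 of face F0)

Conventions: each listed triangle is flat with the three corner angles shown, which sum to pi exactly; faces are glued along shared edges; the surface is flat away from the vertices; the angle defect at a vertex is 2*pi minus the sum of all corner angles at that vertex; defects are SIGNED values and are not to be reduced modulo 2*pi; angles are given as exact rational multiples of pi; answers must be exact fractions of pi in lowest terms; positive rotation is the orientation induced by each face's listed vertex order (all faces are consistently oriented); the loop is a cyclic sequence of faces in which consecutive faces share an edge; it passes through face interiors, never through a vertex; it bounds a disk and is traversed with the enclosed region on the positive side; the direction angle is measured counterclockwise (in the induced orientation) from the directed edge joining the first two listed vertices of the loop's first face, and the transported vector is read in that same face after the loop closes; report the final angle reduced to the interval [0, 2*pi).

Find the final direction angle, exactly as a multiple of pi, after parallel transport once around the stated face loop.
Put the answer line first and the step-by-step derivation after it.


Answer: final direction angle = pi/4

enclosed vertex P5: corner angles sum to (13/4)*pi, defect = 2*pi - (13/4)*pi = (-5/4)*pi
summing the enclosed defects onto the initial angle, mod 2*pi in the induced orientation:
final angle = (3/2)*pi - (5/4)*pi = pi/4 (mod 2*pi)


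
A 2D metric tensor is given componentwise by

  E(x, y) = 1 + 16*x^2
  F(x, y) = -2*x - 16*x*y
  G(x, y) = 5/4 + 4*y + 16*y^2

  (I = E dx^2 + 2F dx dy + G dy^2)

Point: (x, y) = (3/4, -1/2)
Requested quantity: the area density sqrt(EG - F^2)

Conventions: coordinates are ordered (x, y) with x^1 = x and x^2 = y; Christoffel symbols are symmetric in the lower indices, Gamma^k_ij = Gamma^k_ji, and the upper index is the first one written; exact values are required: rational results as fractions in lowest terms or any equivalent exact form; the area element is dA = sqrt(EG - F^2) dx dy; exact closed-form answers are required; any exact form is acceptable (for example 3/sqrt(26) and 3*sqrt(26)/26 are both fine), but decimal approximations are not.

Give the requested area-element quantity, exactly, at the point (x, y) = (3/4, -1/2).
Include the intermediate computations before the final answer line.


E = 10, F = 9/2, G = 13/4; EG - F^2 = 49/4

Answer: sqrt(EG - F^2) = 7/2


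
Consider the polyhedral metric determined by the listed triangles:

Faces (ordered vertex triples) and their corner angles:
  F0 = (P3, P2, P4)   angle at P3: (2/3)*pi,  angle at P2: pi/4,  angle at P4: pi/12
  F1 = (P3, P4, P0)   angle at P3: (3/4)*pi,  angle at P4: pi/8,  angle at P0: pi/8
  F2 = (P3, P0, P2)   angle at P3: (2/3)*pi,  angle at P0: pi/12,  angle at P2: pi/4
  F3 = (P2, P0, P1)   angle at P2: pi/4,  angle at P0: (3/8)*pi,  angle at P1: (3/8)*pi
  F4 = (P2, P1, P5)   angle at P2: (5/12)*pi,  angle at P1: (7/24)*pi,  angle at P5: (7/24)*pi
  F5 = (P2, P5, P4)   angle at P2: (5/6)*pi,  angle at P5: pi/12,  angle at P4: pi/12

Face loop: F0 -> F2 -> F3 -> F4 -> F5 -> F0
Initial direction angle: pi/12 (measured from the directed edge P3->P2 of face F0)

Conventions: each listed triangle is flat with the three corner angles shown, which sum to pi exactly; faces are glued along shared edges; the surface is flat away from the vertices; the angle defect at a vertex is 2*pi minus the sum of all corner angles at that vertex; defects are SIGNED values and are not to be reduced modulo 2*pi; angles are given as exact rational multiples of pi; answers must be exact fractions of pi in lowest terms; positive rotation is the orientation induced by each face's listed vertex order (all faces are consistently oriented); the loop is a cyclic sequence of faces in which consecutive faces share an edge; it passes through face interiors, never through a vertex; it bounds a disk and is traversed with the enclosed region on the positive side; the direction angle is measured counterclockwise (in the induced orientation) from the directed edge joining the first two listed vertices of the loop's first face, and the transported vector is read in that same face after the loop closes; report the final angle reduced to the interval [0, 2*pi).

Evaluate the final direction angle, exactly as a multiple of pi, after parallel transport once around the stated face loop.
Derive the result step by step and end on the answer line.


enclosed vertex P2: corner angles sum to 2*pi, defect = 2*pi - 2*pi = 0
the final direction is the initial angle plus the enclosed defects, taken mod 2*pi in the induced orientation
final angle = pi/12 + 0 = pi/12 (mod 2*pi)

Answer: final direction angle = pi/12


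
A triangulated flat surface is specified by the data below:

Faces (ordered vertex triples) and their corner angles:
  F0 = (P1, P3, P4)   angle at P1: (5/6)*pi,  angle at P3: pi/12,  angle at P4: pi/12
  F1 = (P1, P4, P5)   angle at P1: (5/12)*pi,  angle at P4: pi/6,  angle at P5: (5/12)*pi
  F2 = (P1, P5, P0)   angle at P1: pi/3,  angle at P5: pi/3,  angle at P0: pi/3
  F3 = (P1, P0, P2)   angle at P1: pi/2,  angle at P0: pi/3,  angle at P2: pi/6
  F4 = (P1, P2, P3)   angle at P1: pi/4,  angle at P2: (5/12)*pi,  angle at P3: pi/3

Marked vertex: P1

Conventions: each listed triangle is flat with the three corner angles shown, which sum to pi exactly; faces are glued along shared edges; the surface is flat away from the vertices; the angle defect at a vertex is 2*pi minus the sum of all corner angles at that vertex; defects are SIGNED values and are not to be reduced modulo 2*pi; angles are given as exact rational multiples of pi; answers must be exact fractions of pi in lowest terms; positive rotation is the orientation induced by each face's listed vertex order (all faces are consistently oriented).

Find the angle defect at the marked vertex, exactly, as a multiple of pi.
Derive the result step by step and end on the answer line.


Sum of corner angles at P1: (7/3)*pi
defect = 2*pi - (7/3)*pi

Answer: defect(P1) = -pi/3


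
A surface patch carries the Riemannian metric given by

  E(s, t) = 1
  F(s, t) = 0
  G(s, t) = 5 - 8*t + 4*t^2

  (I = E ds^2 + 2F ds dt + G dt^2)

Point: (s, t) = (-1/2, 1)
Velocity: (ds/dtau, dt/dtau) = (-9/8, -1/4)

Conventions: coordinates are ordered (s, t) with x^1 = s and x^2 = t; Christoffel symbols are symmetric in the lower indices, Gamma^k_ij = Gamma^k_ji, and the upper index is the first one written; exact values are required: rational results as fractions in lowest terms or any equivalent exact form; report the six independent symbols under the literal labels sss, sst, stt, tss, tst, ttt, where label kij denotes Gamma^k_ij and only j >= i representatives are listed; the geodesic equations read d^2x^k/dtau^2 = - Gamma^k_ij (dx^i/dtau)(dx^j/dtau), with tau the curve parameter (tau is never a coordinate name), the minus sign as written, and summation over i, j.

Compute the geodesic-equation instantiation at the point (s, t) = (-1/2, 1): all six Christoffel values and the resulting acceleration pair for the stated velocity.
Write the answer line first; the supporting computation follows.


Answer: Gamma_sss = 0, Gamma_sst = 0, Gamma_stt = 0, Gamma_tss = 0, Gamma_tst = 0, Gamma_ttt = 0; accelerations (d^2s/dtau^2, d^2t/dtau^2) = (0, 0)

E = 1, F = 0, G = 1 at the point
E_s = 0, E_t = 0, F_s = 0, F_t = 0, G_s = 0, G_t = 0
EG - F^2 = 1;  g^inv = (1) * [[1, 0], [0, 1]]
first-kind symbols [ij,l] = (1/2)(d_i g_jl + d_j g_il - d_l g_ij): [ss,s] = E_s/2 = 0, [ss,t] = F_s - E_t/2 = 0, [st,s] = E_t/2 = 0, [st,t] = G_s/2 = 0, [tt,s] = F_t - G_s/2 = 0, [tt,t] = G_t/2 = 0
Gamma^s_ij = (G*[ij,s] - F*[ij,t])/(EG - F^2), Gamma^t_ij = (E*[ij,t] - F*[ij,s])/(EG - F^2)
Gamma_sss = 0, Gamma_sst = 0, Gamma_stt = 0, Gamma_tss = 0, Gamma_tst = 0, Gamma_ttt = 0
d^2s/dtau^2 = -(Gamma_sss*(-9/8)^2 + 2*Gamma_sst*(-9/8)*(-1/4) + Gamma_stt*(-1/4)^2) = 0
d^2t/dtau^2 = -(Gamma_tss*(-9/8)^2 + 2*Gamma_tst*(-9/8)*(-1/4) + Gamma_ttt*(-1/4)^2) = 0


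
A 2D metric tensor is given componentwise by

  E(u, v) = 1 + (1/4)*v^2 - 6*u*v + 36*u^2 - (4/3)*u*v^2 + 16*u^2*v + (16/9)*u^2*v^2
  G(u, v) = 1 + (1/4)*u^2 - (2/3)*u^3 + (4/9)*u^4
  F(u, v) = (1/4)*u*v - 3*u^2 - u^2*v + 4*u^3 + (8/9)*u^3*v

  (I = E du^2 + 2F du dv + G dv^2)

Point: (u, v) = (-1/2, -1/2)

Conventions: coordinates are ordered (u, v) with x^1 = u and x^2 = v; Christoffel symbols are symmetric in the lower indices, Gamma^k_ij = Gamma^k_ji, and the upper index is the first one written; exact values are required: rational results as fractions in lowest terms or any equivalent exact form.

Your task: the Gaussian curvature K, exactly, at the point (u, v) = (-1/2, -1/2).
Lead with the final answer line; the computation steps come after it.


Answer: K = -7056/255025

E = 985/144, F = -145/144, G = 169/144, EG - F^2 = 505/72 at the point
E_u = -232/9, E_v = 203/36, F_u = 121/24, F_v = -35/72, G_u = -35/36, G_v = 0
E_vv = 49/18, F_uv = 23/12, G_uu = 23/6
Apply the Brioschi formula K = (det M1 - det M2)/(EG - F^2)^2 over the derivative matrices of E, F, G.
M1 = [[-E_vv/2 + F_uv - G_uu/2, E_u/2, F_u - E_v/2], [F_v - G_u/2, E, F], [G_v/2, F, G]] = [[-49/36, -116/9, 20/9], [0, 985/144, -145/144], [0, -145/144, 169/144]]; det M1 = -24745/2592
M2 = [[0, E_v/2, G_u/2], [E_v/2, E, F], [G_u/2, F, G]] = [[0, 203/72, -35/72], [203/72, 985/144, -145/144], [-35/72, -145/144, 169/144]]; det M2 = -21217/2592
det M1 - det M2 = -49/36; K = -49/36 / (505/72)^2 = -7056/255025


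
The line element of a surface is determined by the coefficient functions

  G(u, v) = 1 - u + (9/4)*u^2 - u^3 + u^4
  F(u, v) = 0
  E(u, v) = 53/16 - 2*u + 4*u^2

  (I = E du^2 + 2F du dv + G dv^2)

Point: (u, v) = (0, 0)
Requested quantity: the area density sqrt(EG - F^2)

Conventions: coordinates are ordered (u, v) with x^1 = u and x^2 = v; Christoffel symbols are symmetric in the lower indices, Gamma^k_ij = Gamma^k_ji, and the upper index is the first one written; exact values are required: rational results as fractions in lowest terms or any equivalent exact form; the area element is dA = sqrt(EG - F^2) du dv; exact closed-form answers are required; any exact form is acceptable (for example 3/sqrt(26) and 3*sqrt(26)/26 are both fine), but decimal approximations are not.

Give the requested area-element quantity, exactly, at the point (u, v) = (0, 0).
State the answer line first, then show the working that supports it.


Answer: sqrt(EG - F^2) = sqrt(53)/4

E = 53/16, F = 0, G = 1; EG - F^2 = 53/16


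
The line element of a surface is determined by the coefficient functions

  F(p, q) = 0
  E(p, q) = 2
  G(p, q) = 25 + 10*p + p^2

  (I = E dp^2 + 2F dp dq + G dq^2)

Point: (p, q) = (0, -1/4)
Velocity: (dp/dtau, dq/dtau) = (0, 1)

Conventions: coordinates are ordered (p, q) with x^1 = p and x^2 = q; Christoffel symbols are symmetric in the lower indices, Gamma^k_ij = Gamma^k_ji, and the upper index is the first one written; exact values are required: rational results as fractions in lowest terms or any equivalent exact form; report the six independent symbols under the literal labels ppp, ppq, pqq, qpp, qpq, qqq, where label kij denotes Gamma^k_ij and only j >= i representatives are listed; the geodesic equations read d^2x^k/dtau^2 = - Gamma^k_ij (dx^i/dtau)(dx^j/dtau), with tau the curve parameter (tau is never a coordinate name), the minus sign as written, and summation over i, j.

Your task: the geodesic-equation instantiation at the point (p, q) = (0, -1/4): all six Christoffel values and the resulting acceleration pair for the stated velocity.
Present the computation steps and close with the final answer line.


E = 2, F = 0, G = 25 at the point
E_p = 0, E_q = 0, F_p = 0, F_q = 0, G_p = 10, G_q = 0
EG - F^2 = 50;  g^inv = (1/50) * [[25, 0], [0, 2]]
first-kind symbols [ij,l] = (1/2)(d_i g_jl + d_j g_il - d_l g_ij): [pp,p] = E_p/2 = 0, [pp,q] = F_p - E_q/2 = 0, [pq,p] = E_q/2 = 0, [pq,q] = G_p/2 = 5, [qq,p] = F_q - G_p/2 = -5, [qq,q] = G_q/2 = 0
Gamma^p_ij = (G*[ij,p] - F*[ij,q])/(EG - F^2), Gamma^q_ij = (E*[ij,q] - F*[ij,p])/(EG - F^2)
Gamma_ppp = 0, Gamma_ppq = 0, Gamma_pqq = -5/2, Gamma_qpp = 0, Gamma_qpq = 1/5, Gamma_qqq = 0
d^2p/dtau^2 = -(Gamma_ppp*(0)^2 + 2*Gamma_ppq*(0)*(1) + Gamma_pqq*(1)^2) = 5/2
d^2q/dtau^2 = -(Gamma_qpp*(0)^2 + 2*Gamma_qpq*(0)*(1) + Gamma_qqq*(1)^2) = 0

Answer: Gamma_ppp = 0, Gamma_ppq = 0, Gamma_pqq = -5/2, Gamma_qpp = 0, Gamma_qpq = 1/5, Gamma_qqq = 0; accelerations (d^2p/dtau^2, d^2q/dtau^2) = (5/2, 0)


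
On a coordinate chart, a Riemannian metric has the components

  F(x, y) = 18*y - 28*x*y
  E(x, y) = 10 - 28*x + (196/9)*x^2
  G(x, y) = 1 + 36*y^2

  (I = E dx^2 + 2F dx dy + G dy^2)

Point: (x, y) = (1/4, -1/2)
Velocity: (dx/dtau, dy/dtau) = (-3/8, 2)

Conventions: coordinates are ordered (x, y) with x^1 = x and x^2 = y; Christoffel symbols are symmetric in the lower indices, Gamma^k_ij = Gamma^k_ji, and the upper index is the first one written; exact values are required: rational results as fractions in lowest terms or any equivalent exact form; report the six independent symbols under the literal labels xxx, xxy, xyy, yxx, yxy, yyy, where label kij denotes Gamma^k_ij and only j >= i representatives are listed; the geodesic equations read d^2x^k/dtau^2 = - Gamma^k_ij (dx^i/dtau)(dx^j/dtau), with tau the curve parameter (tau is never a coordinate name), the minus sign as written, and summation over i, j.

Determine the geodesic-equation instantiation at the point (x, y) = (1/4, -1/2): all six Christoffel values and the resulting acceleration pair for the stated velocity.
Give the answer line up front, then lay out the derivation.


Answer: Gamma_xxx = -308/481, Gamma_xxy = 0, Gamma_xyy = 396/481, Gamma_yxx = 504/481, Gamma_yxy = 0, Gamma_yyy = -648/481; accelerations (d^2x/dtau^2, d^2y/dtau^2) = (-24651/7696, 20169/3848)

E = 157/36, F = -11/2, G = 10 at the point
E_x = -154/9, E_y = 0, F_x = 14, F_y = 11, G_x = 0, G_y = -36
EG - F^2 = 481/36;  g^inv = (36/481) * [[10, 11/2], [11/2, 157/36]]
first-kind symbols [ij,l] = (1/2)(d_i g_jl + d_j g_il - d_l g_ij): [xx,x] = E_x/2 = -77/9, [xx,y] = F_x - E_y/2 = 14, [xy,x] = E_y/2 = 0, [xy,y] = G_x/2 = 0, [yy,x] = F_y - G_x/2 = 11, [yy,y] = G_y/2 = -18
Gamma^x_ij = (G*[ij,x] - F*[ij,y])/(EG - F^2), Gamma^y_ij = (E*[ij,y] - F*[ij,x])/(EG - F^2)
Gamma_xxx = -308/481, Gamma_xxy = 0, Gamma_xyy = 396/481, Gamma_yxx = 504/481, Gamma_yxy = 0, Gamma_yyy = -648/481
d^2x/dtau^2 = -(Gamma_xxx*(-3/8)^2 + 2*Gamma_xxy*(-3/8)*(2) + Gamma_xyy*(2)^2) = -24651/7696
d^2y/dtau^2 = -(Gamma_yxx*(-3/8)^2 + 2*Gamma_yxy*(-3/8)*(2) + Gamma_yyy*(2)^2) = 20169/3848


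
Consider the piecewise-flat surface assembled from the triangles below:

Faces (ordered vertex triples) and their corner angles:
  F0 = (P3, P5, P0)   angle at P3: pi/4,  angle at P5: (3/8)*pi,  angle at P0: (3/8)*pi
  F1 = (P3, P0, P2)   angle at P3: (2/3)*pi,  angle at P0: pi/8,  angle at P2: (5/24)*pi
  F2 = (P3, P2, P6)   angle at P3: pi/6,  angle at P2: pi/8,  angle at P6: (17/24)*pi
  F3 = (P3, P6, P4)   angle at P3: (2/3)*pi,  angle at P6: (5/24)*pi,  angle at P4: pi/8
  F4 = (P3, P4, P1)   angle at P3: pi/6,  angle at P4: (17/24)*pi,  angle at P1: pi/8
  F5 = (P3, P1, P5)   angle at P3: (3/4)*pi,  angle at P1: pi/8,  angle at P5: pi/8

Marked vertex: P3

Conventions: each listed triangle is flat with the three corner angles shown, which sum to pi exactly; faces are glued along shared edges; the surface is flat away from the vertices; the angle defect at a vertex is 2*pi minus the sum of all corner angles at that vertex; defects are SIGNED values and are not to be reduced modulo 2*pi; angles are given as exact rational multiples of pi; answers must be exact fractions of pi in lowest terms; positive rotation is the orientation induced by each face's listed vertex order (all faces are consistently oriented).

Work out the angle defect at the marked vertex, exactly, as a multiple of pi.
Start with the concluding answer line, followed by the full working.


Answer: defect(P3) = (-2/3)*pi

Sum of corner angles at P3: (8/3)*pi
defect = 2*pi - (8/3)*pi


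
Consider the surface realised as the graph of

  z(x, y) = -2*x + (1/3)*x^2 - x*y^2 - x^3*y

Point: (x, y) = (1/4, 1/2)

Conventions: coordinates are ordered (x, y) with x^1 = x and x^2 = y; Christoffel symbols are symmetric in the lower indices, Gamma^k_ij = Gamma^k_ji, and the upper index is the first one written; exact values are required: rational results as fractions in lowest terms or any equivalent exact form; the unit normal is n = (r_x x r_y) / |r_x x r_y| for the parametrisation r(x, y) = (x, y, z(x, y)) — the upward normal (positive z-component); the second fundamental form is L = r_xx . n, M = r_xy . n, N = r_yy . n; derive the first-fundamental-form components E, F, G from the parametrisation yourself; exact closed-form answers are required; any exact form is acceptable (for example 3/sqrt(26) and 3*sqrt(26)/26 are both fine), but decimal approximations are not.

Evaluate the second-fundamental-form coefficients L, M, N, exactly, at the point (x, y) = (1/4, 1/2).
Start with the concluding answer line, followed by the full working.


Answer: L = -16*sqrt(214189)/214189, M = -228*sqrt(214189)/214189, N = -96*sqrt(214189)/214189

z_x = -209/96, z_y = -17/64, z_xx = -1/12, z_xy = -19/16, z_yy = -1/2
E = 52897/9216, F = 3553/6144, G = 4385/4096; answer radicand W^2 = 214189/36864
unnormalised second-form numerators: l = -1/12, m = -19/16, n = -1/2; L = l/sqrt(214189/36864), and similarly M = m/sqrt(W^2), N = n/sqrt(W^2)


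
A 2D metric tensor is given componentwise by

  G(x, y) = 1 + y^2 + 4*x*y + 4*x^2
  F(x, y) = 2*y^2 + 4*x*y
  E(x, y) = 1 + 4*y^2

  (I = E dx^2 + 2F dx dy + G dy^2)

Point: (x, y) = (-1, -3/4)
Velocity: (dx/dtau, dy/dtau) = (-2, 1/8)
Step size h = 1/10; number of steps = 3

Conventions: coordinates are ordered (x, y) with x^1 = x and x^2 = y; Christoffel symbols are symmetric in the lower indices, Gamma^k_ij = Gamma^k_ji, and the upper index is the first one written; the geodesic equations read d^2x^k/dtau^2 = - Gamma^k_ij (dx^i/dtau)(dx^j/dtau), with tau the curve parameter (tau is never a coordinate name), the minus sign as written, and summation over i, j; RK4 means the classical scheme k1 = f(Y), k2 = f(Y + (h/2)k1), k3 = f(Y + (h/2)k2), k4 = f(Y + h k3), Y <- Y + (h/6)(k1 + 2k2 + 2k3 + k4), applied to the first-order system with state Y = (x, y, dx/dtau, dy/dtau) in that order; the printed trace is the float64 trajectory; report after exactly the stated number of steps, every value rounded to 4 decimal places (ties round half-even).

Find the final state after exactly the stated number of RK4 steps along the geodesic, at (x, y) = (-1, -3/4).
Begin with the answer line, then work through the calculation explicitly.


Answer: x = -1.6043, y = -0.7215, dx/dtau = -2.0244, dy/dtau = 0.0716

f(Y) = (dx/dtau, dy/dtau, -Gamma^x_ij Y'^i Y'^j, -Gamma^y_ij Y'^i Y'^j) with the Gammas evaluated at the stage position; h = 0.100000; intermediate values shown to 6 dp
step 0: x = -1.0000, y = -0.7500, dx/dtau = -2.0000, dy/dtau = 0.1250
step 1:
  k1: at (x, y) = (-1.000000, -0.750000), (dx/dtau, dy/dtau) = (-2.000000, 0.125000); Gamma_xxx = 0.000000, Gamma_xxy = -0.277457, Gamma_xyy = -0.138728, Gamma_yxx = 0.000000, Gamma_yxy = -0.508671, Gamma_yyy = -0.254335; k1 = (-2.000000, 0.125000, -0.136561, -0.250361)
  k2: at (x, y) = (-1.100000, -0.743750), (dx/dtau, dy/dtau) = (-2.006828, 0.112482); Gamma_xxx = 0.000000, Gamma_xxy = -0.250456, Gamma_xyy = -0.125228, Gamma_yxx = 0.000000, Gamma_yxy = -0.495651, Gamma_yyy = -0.247825; k2 = (-2.006828, 0.112482, -0.111488, -0.220633)
  k3: at (x, y) = (-1.100341, -0.744376), (dx/dtau, dy/dtau) = (-2.005574, 0.113968); Gamma_xxx = 0.000000, Gamma_xxy = -0.250426, Gamma_xyy = -0.125213, Gamma_yxx = 0.000000, Gamma_yxy = -0.495394, Gamma_yyy = -0.247697; k3 = (-2.005574, 0.113968, -0.112854, -0.223249)
  k4: at (x, y) = (-1.200557, -0.738603), (dx/dtau, dy/dtau) = (-2.011285, 0.102675); Gamma_xxx = 0.000000, Gamma_xxy = -0.226566, Gamma_xyy = -0.113283, Gamma_yxx = 0.000000, Gamma_yxy = -0.481553, Gamma_yyy = -0.240777; k4 = (-2.011285, 0.102675, -0.092382, -0.196352)
  Y <- Y + (h/6)(k1 + 2k2 + 2k3 + k4): x = -1.2006, y = -0.7387, dx/dtau = -2.0113, dy/dtau = 0.1028
step 2:
  k1: at (x, y) = (-1.200602, -0.738657), (dx/dtau, dy/dtau) = (-2.011294, 0.102759); Gamma_xxx = 0.000000, Gamma_xxy = -0.226561, Gamma_xyy = -0.113281, Gamma_yxx = 0.000000, Gamma_yxy = -0.481530, Gamma_yyy = -0.240765; k1 = (-2.011294, 0.102759, -0.092454, -0.196501)
  k2: at (x, y) = (-1.301166, -0.733519), (dx/dtau, dy/dtau) = (-2.015916, 0.092934); Gamma_xxx = 0.000000, Gamma_xxy = -0.205466, Gamma_xyy = -0.102733, Gamma_yxx = 0.000000, Gamma_yxy = -0.467203, Gamma_yyy = -0.233601; k2 = (-2.015916, 0.092934, -0.076099, -0.173040)
  k3: at (x, y) = (-1.301397, -0.734010), (dx/dtau, dy/dtau) = (-2.015099, 0.094107); Gamma_xxx = 0.000000, Gamma_xxy = -0.205471, Gamma_xyy = -0.102735, Gamma_yxx = 0.000000, Gamma_yxy = -0.467034, Gamma_yyy = -0.233517; k3 = (-2.015099, 0.094107, -0.077019, -0.175063)
  k4: at (x, y) = (-1.402111, -0.729246), (dx/dtau, dy/dtau) = (-2.018996, 0.085252); Gamma_xxx = 0.000000, Gamma_xxy = -0.186835, Gamma_xyy = -0.093418, Gamma_yxx = 0.000000, Gamma_yxy = -0.452643, Gamma_yyy = -0.226322; k4 = (-2.018996, 0.085252, -0.063639, -0.154177)
  Y <- Y + (h/6)(k1 + 2k2 + 2k3 + k4): x = -1.4021, y = -0.7293, dx/dtau = -2.0190, dy/dtau = 0.0853
step 3:
  k1: at (x, y) = (-1.402140, -0.729289), (dx/dtau, dy/dtau) = (-2.018999, 0.085311); Gamma_xxx = 0.000000, Gamma_xxy = -0.186835, Gamma_xyy = -0.093417, Gamma_yxx = 0.000000, Gamma_yxy = -0.452628, Gamma_yyy = -0.226314; k1 = (-2.018999, 0.085311, -0.063682, -0.154276)
  k2: at (x, y) = (-1.503090, -0.725023), (dx/dtau, dy/dtau) = (-2.022183, 0.077597); Gamma_xxx = 0.000000, Gamma_xxy = -0.170348, Gamma_xyy = -0.085174, Gamma_yxx = 0.000000, Gamma_yxy = -0.438333, Gamma_yyy = -0.219167; k2 = (-2.022183, 0.077597, -0.052947, -0.136242)
  k3: at (x, y) = (-1.503249, -0.725409), (dx/dtau, dy/dtau) = (-2.021647, 0.078499); Gamma_xxx = 0.000000, Gamma_xxy = -0.170364, Gamma_xyy = -0.085182, Gamma_yxx = 0.000000, Gamma_yxy = -0.438223, Gamma_yyy = -0.219111; k3 = (-2.021647, 0.078499, -0.053547, -0.137738)
  k4: at (x, y) = (-1.604305, -0.721439), (dx/dtau, dy/dtau) = (-2.024354, 0.071537); Gamma_xxx = 0.000000, Gamma_xxy = -0.155758, Gamma_xyy = -0.077879, Gamma_yxx = 0.000000, Gamma_yxy = -0.424247, Gamma_yyy = -0.212123; k4 = (-2.024354, 0.071537, -0.044714, -0.121790)
  Y <- Y + (h/6)(k1 + 2k2 + 2k3 + k4): x = -1.6043, y = -0.7215, dx/dtau = -2.0244, dy/dtau = 0.0716


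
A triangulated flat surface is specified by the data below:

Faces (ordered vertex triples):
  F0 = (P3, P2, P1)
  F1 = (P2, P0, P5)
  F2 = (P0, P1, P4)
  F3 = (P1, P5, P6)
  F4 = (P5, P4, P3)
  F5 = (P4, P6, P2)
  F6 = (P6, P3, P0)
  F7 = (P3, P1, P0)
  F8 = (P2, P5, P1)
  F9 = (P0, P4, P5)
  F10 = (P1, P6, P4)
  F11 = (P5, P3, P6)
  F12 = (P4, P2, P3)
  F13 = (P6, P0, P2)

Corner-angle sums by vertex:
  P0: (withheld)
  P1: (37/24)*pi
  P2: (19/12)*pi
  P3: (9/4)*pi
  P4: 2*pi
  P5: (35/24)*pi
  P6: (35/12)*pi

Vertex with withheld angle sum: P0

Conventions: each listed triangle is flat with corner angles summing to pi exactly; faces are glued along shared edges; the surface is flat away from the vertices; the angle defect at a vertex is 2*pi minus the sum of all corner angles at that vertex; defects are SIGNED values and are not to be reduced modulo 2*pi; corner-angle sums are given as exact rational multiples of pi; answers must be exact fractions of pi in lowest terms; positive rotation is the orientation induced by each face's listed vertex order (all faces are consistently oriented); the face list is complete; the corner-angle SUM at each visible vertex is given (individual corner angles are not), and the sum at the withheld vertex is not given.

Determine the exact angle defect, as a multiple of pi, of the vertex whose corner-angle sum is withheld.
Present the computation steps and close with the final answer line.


V = 7, E = 21, F = 14; chi = V - E + F = 0
Gauss-Bonnet: total defect = 2*pi*chi = 0; visible defects sum to pi/4

Answer: defect(P0) = -pi/4


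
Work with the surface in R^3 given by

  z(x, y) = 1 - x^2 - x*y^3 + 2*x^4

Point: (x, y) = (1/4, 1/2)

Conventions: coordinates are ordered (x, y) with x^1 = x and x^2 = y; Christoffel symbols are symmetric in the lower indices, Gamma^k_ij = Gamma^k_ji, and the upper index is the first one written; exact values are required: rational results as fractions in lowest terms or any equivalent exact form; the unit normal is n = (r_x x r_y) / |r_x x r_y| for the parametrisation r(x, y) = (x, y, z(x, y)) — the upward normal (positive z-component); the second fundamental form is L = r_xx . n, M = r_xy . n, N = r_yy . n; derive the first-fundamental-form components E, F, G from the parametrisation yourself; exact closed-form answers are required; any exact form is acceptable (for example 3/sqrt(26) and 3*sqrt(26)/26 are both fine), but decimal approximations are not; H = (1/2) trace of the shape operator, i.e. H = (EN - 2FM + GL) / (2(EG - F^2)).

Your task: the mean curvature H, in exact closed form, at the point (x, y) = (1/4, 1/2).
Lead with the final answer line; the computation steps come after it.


Answer: H = -2692*sqrt(329)/108241

z_x = -1/2, z_y = -3/16, z_xx = -1/2, z_xy = -3/4, z_yy = -3/4
E = 5/4, F = 3/32, G = 265/256; answer radicand W^2 = 329/256
unnormalised second-form numerators: l = -1/2, m = -3/4, n = -3/4; L = l/sqrt(329/256), and similarly M = m/sqrt(W^2), N = n/sqrt(W^2)
H = (E*n - 2*F*m + G*l) / (2*(EG - F^2)*sqrt(W^2)); E*n - 2*F*m + G*l = -673/512, EG - F^2 = 329/256, so H = (-673/1316)/sqrt(329/256)


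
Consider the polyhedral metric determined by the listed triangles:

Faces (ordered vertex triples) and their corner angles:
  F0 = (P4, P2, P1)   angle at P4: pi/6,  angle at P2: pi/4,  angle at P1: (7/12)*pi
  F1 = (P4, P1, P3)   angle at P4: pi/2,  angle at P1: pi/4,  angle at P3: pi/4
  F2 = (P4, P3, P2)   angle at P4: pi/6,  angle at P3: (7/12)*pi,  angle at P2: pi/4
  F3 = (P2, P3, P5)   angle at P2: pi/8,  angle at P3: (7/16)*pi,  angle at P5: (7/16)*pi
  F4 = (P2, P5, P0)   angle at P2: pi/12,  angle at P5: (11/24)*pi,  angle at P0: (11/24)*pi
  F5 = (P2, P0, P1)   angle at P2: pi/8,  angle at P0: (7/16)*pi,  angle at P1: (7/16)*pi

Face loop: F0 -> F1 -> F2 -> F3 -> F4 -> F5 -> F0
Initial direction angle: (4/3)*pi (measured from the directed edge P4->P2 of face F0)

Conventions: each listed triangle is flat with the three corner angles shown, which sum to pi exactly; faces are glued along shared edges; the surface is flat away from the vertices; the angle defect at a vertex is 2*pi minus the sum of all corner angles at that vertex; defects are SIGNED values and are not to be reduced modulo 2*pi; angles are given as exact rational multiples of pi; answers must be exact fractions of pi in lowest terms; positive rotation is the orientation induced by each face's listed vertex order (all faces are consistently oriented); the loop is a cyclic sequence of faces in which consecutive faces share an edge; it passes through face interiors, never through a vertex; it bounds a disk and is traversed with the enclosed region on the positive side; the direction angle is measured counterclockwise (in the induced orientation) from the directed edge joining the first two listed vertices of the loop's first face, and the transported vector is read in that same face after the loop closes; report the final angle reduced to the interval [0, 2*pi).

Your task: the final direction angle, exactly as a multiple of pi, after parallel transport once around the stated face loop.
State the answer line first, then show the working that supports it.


Answer: final direction angle = (5/3)*pi

enclosed vertex P2: corner angles sum to (5/6)*pi, defect = 2*pi - (5/6)*pi = (7/6)*pi
enclosed vertex P4: corner angles sum to (5/6)*pi, defect = 2*pi - (5/6)*pi = (7/6)*pi
by Gauss-Bonnet the loop rotates the vector by the enclosed defect sum (positive orientation, mod 2*pi)
final angle = (4/3)*pi + (7/3)*pi = (5/3)*pi (mod 2*pi)


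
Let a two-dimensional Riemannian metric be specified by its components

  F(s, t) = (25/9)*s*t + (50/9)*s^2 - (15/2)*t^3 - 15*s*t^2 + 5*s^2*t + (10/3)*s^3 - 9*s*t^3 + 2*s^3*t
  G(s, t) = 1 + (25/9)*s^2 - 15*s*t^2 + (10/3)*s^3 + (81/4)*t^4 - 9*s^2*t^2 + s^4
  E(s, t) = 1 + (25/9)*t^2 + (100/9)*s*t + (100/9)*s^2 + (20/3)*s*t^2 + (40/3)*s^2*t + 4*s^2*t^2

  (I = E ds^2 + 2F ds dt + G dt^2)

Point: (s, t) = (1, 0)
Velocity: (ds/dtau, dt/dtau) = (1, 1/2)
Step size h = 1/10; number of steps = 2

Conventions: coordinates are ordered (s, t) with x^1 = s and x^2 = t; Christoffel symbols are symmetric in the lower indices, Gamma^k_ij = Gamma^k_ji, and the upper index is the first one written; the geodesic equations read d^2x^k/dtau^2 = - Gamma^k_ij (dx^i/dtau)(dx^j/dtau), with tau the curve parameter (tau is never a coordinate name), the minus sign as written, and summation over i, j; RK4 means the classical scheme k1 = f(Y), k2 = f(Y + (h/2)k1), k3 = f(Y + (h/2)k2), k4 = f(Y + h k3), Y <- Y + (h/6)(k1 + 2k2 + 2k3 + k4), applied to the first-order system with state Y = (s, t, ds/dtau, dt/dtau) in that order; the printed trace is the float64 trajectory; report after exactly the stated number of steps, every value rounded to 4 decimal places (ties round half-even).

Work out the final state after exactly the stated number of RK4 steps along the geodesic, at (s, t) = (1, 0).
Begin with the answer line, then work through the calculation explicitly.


Answer: s = 1.1804, t = 0.0845, ds/dtau = 0.8225, dt/dtau = 0.3599

f(Y) = (ds/dtau, dt/dtau, -Gamma^s_ij Y'^i Y'^j, -Gamma^t_ij Y'^i Y'^j) with the Gammas evaluated at the stage position; h = 0.100000; intermediate values shown to 6 dp
step 0: s = 1.0000, t = 0.0000, ds/dtau = 1.0000, dt/dtau = 0.5000
step 1:
  k1: at (s, t) = (1.000000, 0.000000), (ds/dtau, dt/dtau) = (1.000000, 0.500000); Gamma_sss = 0.578035, Gamma_sst = 0.635838, Gamma_stt = 0.000000, Gamma_tss = 0.462428, Gamma_tst = 0.508671, Gamma_ttt = 0.000000; k1 = (1.000000, 0.500000, -1.213873, -0.971098)
  k2: at (s, t) = (1.050000, 0.025000), (ds/dtau, dt/dtau) = (0.939306, 0.451445); Gamma_sss = 0.551767, Gamma_sst = 0.614283, Gamma_stt = -0.036694, Gamma_tss = 0.437477, Gamma_tst = 0.487043, Gamma_ttt = -0.029093; k2 = (0.939306, 0.451445, -1.000311, -0.793112)
  k3: at (s, t) = (1.046965, 0.022572), (ds/dtau, dt/dtau) = (0.949984, 0.460344); Gamma_sss = 0.553048, Gamma_sst = 0.615600, Gamma_stt = -0.033255, Gamma_tss = 0.439185, Gamma_tst = 0.488858, Gamma_ttt = -0.026408; k3 = (0.949984, 0.460344, -1.030490, -0.818330)
  k4: at (s, t) = (1.094998, 0.046034), (ds/dtau, dt/dtau) = (0.896951, 0.418167); Gamma_sss = 0.530007, Gamma_sst = 0.596735, Gamma_stt = -0.064105, Gamma_tss = 0.417422, Gamma_tst = 0.469976, Gamma_ttt = -0.050488; k4 = (0.896951, 0.418167, -0.862833, -0.679549)
  Y <- Y + (h/6)(k1 + 2k2 + 2k3 + k4): s = 1.0946, t = 0.0457, ds/dtau = 0.8977, dt/dtau = 0.4188
step 2:
  k1: at (s, t) = (1.094592, 0.045696), (ds/dtau, dt/dtau) = (0.897695, 0.418775); Gamma_sss = 0.530155, Gamma_sst = 0.596895, Gamma_stt = -0.063664, Gamma_tss = 0.417635, Gamma_tst = 0.470210, Gamma_ttt = -0.050152; k1 = (0.897695, 0.418775, -0.864847, -0.681293)
  k2: at (s, t) = (1.139477, 0.066634), (ds/dtau, dt/dtau) = (0.854452, 0.384710); Gamma_sss = 0.510275, Gamma_sst = 0.580785, Gamma_stt = -0.088276, Gamma_tss = 0.399251, Gamma_tst = 0.454420, Gamma_ttt = -0.069069; k2 = (0.854452, 0.384710, -0.741308, -0.580017)
  k3: at (s, t) = (1.137315, 0.064931), (ds/dtau, dt/dtau) = (0.860629, 0.389774); Gamma_sss = 0.511007, Gamma_sst = 0.581553, Gamma_stt = -0.086228, Gamma_tss = 0.400279, Gamma_tst = 0.455538, Gamma_ttt = -0.067543; k3 = (0.860629, 0.389774, -0.755559, -0.591839)
  k4: at (s, t) = (1.180655, 0.084673), (ds/dtau, dt/dtau) = (0.822139, 0.359591); Gamma_sss = 0.493163, Gamma_sst = 0.567123, Gamma_stt = -0.107295, Gamma_tss = 0.383942, Gamma_tst = 0.441522, Gamma_ttt = -0.083532; k4 = (0.822139, 0.359591, -0.654782, -0.509767)
  Y <- Y + (h/6)(k1 + 2k2 + 2k3 + k4): s = 1.1804, t = 0.0845, ds/dtau = 0.8225, dt/dtau = 0.3599


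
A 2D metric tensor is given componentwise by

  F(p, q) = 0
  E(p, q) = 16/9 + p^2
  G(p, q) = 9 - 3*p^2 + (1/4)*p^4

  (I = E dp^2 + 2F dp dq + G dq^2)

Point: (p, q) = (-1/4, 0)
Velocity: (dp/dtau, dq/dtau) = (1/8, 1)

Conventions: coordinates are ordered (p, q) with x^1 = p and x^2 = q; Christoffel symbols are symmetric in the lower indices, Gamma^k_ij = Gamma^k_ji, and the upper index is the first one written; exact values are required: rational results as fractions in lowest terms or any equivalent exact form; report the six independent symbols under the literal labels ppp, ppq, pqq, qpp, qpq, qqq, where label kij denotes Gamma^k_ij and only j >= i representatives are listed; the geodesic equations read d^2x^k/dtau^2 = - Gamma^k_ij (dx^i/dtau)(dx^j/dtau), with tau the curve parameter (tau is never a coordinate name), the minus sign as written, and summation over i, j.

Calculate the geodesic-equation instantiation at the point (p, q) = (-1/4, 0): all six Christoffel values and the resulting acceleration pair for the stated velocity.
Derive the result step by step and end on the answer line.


E = 265/144, F = 0, G = 9025/1024 at the point
E_p = -1/2, E_q = 0, F_p = 0, F_q = 0, G_p = 95/64, G_q = 0
EG - F^2 = 2391625/147456;  g^inv = (147456/2391625) * [[9025/1024, 0], [0, 265/144]]
first-kind symbols [ij,l] = (1/2)(d_i g_jl + d_j g_il - d_l g_ij): [pp,p] = E_p/2 = -1/4, [pp,q] = F_p - E_q/2 = 0, [pq,p] = E_q/2 = 0, [pq,q] = G_p/2 = 95/128, [qq,p] = F_q - G_p/2 = -95/128, [qq,q] = G_q/2 = 0
Gamma^p_ij = (G*[ij,p] - F*[ij,q])/(EG - F^2), Gamma^q_ij = (E*[ij,q] - F*[ij,p])/(EG - F^2)
Gamma_ppp = -36/265, Gamma_ppq = 0, Gamma_pqq = -171/424, Gamma_qpp = 0, Gamma_qpq = 8/95, Gamma_qqq = 0
d^2p/dtau^2 = -(Gamma_ppp*(1/8)^2 + 2*Gamma_ppq*(1/8)*(1) + Gamma_pqq*(1)^2) = 1719/4240
d^2q/dtau^2 = -(Gamma_qpp*(1/8)^2 + 2*Gamma_qpq*(1/8)*(1) + Gamma_qqq*(1)^2) = -2/95

Answer: Gamma_ppp = -36/265, Gamma_ppq = 0, Gamma_pqq = -171/424, Gamma_qpp = 0, Gamma_qpq = 8/95, Gamma_qqq = 0; accelerations (d^2p/dtau^2, d^2q/dtau^2) = (1719/4240, -2/95)
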